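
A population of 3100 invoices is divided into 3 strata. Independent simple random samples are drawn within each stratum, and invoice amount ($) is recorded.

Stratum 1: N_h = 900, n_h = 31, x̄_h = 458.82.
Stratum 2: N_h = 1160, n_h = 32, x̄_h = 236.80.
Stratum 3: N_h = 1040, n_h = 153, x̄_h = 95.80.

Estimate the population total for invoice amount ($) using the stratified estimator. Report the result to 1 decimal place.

τ̂_st = Σ N_h x̄_h = 900·458.82 + 1160·236.80 + 1040·95.80 = 787258.0

τ̂_st ≈ 787258.0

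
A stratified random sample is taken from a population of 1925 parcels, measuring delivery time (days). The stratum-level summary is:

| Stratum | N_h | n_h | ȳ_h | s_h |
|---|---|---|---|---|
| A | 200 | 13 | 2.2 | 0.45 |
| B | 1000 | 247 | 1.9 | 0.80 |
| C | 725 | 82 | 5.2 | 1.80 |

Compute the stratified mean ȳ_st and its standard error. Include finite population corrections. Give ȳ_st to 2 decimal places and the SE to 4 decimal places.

ȳ_st = Σ W_h ȳ_h = (200·2.2 + 1000·1.9 + 725·5.2)/1925 = 3.17403
V̂(ȳ_st) = Σ W_h² (1 − n_h/N_h) s_h²/n_h, with W_h = N_h/N and N = 1925:
  stratum A: (200/1925)²·(1 − 13/200)·0.45²/13 = 0.000157214
  stratum B: (1000/1925)²·(1 − 247/1000)·0.80²/247 = 0.000526522
  stratum C: (725/1925)²·(1 − 82/725)·1.80²/82 = 0.00497071
V̂(ȳ_st) = 0.00565445
SE(ȳ_st) = √0.00565445 = 0.0751961

ȳ_st ≈ 3.17, SE ≈ 0.0752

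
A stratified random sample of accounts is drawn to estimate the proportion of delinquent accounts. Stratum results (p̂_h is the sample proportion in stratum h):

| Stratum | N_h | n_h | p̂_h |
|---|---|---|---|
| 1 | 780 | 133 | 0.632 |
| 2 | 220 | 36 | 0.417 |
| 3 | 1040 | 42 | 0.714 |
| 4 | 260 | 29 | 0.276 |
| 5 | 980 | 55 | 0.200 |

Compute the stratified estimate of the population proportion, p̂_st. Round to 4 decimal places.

p̂_st ≈ 0.4863

N = 3280; stratum weights W_h = N_h/N.
p̂_st = Σ W_h p̂_h = (780·0.632 + 220·0.417 + 1040·0.714 + 260·0.276 + 980·0.200)/3280 = 0.48629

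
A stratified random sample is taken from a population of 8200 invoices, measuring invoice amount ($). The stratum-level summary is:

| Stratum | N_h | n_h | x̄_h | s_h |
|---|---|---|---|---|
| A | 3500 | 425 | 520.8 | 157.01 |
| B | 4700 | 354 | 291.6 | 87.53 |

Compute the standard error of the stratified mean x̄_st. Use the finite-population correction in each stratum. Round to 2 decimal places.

SE(x̄_st) ≈ 3.98

V̂(x̄_st) = Σ W_h² (1 − n_h/N_h) s_h²/n_h, with W_h = N_h/N and N = 8200:
  stratum A: (3500/8200)²·(1 − 425/3500)·157.01²/425 = 9.28434
  stratum B: (4700/8200)²·(1 − 354/4700)·87.53²/354 = 6.57462
V̂(x̄_st) = 15.859
SE(x̄_st) = √15.859 = 3.98233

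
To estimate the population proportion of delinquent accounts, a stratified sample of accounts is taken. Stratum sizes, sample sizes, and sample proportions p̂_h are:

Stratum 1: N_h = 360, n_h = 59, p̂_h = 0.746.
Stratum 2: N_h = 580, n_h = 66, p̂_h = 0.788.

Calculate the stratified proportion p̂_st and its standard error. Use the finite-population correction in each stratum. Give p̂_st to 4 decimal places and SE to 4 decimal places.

p̂_st ≈ 0.7719, SE ≈ 0.0356

N = 940; stratum weights W_h = N_h/N.
p̂_st = Σ W_h p̂_h = (360·0.746 + 580·0.788)/940 = 0.77191
V̂(p̂_st) = Σ W_h² (1 − n_h/N_h) p̂_h(1−p̂_h)/(n_h−1):
  stratum 1: (360/940)²·(1 − 59/360)·0.746·0.254/58 = 0.000400643
  stratum 2: (580/940)²·(1 − 66/580)·0.788·0.212/65 = 0.00086713
V̂(p̂_st) = 0.00126777; SE = √V̂ = 0.0356058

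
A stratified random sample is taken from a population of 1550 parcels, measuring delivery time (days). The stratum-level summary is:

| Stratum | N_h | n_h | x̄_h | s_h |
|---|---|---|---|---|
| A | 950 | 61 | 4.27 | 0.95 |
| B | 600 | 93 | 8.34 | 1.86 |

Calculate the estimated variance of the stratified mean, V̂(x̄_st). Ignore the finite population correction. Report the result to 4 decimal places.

V̂(x̄_st) ≈ 0.0111

V̂(x̄_st) = Σ W_h² s_h²/n_h, with W_h = N_h/N and N = 1550:
  stratum A: (950/1550)²·0.95²/61 = 0.00555778
  stratum B: (600/1550)²·1.86²/93 = 0.00557419
V̂(x̄_st) = 0.011132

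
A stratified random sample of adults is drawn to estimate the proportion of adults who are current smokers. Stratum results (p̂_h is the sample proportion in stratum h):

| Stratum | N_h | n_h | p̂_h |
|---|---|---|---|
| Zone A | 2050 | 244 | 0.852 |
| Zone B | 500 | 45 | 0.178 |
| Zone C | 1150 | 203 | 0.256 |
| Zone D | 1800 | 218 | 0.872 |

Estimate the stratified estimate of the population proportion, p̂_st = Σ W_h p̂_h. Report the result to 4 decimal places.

p̂_st ≈ 0.6727

N = 5500; stratum weights W_h = N_h/N.
p̂_st = Σ W_h p̂_h = (2050·0.852 + 500·0.178 + 1150·0.256 + 1800·0.872)/5500 = 0.67265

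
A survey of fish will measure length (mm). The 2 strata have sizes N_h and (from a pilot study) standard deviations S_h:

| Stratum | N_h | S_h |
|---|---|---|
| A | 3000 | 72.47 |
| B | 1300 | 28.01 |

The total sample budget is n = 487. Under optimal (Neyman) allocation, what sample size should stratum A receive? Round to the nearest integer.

417

Neyman allocation: n_h = n · N_h S_h / Σ N_i S_i, with n = 487.
  stratum A: N_h·S_h = 3000·72.47 = 217410.00
  stratum B: N_h·S_h = 1300·28.01 = 36413.00
Σ N_h S_h = 253823.00
n for stratum A = 487·217410.00/253823.00 = 417.136 → 417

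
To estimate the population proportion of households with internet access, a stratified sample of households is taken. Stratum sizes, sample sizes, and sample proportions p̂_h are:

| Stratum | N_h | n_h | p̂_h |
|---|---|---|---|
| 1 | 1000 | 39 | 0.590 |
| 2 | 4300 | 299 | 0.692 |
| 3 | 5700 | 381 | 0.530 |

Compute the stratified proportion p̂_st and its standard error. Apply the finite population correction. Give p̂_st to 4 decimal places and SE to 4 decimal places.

p̂_st ≈ 0.5988, SE ≈ 0.0178

N = 11000; stratum weights W_h = N_h/N.
p̂_st = Σ W_h p̂_h = (1000·0.590 + 4300·0.692 + 5700·0.530)/11000 = 0.59878
V̂(p̂_st) = Σ W_h² (1 − n_h/N_h) p̂_h(1−p̂_h)/(n_h−1):
  stratum 1: (1000/11000)²·(1 − 39/1000)·0.590·0.410/38 = 5.0558e-05
  stratum 2: (4300/11000)²·(1 − 299/4300)·0.692·0.308/298 = 0.000101693
  stratum 3: (5700/11000)²·(1 − 381/5700)·0.530·0.470/380 = 0.000164252
V̂(p̂_st) = 0.000316503; SE = √V̂ = 0.0177905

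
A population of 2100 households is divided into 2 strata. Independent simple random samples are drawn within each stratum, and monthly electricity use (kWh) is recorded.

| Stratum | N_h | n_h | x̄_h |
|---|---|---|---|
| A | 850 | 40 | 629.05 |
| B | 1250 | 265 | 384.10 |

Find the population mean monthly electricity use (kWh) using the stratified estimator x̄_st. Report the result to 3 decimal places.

N = Σ N_h = 2100. Stratum weights W_h = N_h/N.
x̄_st = (850·629.05 + 1250·384.10) / 2100 = 483.24643

x̄_st ≈ 483.246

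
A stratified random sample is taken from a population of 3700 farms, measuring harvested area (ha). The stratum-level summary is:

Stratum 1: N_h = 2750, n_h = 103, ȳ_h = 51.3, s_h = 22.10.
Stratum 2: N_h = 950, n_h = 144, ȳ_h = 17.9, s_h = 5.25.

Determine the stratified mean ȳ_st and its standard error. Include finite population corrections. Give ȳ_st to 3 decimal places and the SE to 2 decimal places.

ȳ_st ≈ 42.724, SE ≈ 1.59

ȳ_st = Σ W_h ȳ_h = (2750·51.3 + 950·17.9)/3700 = 42.72432
V̂(ȳ_st) = Σ W_h² (1 − n_h/N_h) s_h²/n_h, with W_h = N_h/N and N = 3700:
  stratum 1: (2750/3700)²·(1 − 103/2750)·22.10²/103 = 2.52133
  stratum 2: (950/3700)²·(1 − 144/950)·5.25²/144 = 0.0107056
V̂(ȳ_st) = 2.53204
SE(ȳ_st) = √2.53204 = 1.59124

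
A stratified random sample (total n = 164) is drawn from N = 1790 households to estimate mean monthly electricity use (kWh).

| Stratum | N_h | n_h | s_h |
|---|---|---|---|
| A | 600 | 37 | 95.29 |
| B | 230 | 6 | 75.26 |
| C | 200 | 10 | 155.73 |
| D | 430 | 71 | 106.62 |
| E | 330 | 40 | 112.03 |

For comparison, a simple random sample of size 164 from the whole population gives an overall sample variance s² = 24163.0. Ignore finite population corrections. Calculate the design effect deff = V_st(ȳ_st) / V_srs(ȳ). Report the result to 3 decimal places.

V̂(ȳ_st) = Σ W_h² s_h²/n_h, with W_h = N_h/N and N = 1790:
  stratum A: (600/1790)²·95.29²/37 = 27.5733
  stratum B: (230/1790)²·75.26²/6 = 15.5857
  stratum C: (200/1790)²·155.73²/10 = 30.276
  stratum D: (430/1790)²·106.62²/71 = 9.23953
  stratum E: (330/1790)²·112.03²/40 = 10.6643
V_st = 93.3388
V_srs = s²/n = 24163.0/164 = 147.335
deff = V_st / V_srs = 93.3388/147.335 = 0.6335

deff ≈ 0.634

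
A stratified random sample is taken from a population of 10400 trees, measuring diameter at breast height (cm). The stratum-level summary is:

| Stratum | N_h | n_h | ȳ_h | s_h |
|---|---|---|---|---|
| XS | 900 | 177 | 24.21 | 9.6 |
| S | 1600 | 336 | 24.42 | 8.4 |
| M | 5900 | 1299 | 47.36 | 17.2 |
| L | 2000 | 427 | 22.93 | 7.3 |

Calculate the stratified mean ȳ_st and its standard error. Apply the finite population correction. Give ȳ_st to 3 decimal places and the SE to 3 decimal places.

ȳ_st ≈ 37.129, SE ≈ 0.260

ȳ_st = Σ W_h ȳ_h = (900·24.21 + 1600·24.42 + 5900·47.36 + 2000·22.93)/10400 = 37.12933
V̂(ȳ_st) = Σ W_h² (1 − n_h/N_h) s_h²/n_h, with W_h = N_h/N and N = 10400:
  stratum XS: (900/10400)²·(1 − 177/900)·9.6²/177 = 0.00313244
  stratum S: (1600/10400)²·(1 − 336/1600)·8.4²/336 = 0.00392663
  stratum M: (5900/10400)²·(1 − 1299/5900)·17.2²/1299 = 0.0571591
  stratum L: (2000/10400)²·(1 − 427/2000)·7.3²/427 = 0.00363003
V̂(ȳ_st) = 0.0678482
SE(ȳ_st) = √0.0678482 = 0.260477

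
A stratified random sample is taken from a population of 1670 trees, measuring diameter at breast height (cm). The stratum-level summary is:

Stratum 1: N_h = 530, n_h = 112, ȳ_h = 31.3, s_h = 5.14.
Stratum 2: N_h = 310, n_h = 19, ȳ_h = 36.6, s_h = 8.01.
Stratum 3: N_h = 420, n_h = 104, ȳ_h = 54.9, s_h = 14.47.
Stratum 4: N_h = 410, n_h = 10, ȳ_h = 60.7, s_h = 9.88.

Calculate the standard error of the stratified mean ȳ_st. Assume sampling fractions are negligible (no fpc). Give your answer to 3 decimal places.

SE(ȳ_st) ≈ 0.925

V̂(ȳ_st) = Σ W_h² s_h²/n_h, with W_h = N_h/N and N = 1670:
  stratum 1: (530/1670)²·5.14²/112 = 0.0237589
  stratum 2: (310/1670)²·8.01²/19 = 0.11636
  stratum 3: (420/1670)²·14.47²/104 = 0.127341
  stratum 4: (410/1670)²·9.88²/10 = 0.588367
V̂(ȳ_st) = 0.855827
SE(ȳ_st) = √0.855827 = 0.925109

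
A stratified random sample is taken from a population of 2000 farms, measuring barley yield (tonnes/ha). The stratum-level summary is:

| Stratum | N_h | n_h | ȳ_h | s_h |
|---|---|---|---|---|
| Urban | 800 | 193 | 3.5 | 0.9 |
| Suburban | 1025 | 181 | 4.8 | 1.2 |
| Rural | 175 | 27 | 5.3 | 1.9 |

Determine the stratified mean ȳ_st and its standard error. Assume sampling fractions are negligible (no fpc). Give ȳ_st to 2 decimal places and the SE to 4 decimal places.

ȳ_st ≈ 4.32, SE ≈ 0.0615

ȳ_st = Σ W_h ȳ_h = (800·3.5 + 1025·4.8 + 175·5.3)/2000 = 4.32375
V̂(ȳ_st) = Σ W_h² s_h²/n_h, with W_h = N_h/N and N = 2000:
  stratum Urban: (800/2000)²·0.9²/193 = 0.000671503
  stratum Suburban: (1025/2000)²·1.2²/181 = 0.00208964
  stratum Rural: (175/2000)²·1.9²/27 = 0.00102367
V̂(ȳ_st) = 0.00378481
SE(ȳ_st) = √0.00378481 = 0.0615208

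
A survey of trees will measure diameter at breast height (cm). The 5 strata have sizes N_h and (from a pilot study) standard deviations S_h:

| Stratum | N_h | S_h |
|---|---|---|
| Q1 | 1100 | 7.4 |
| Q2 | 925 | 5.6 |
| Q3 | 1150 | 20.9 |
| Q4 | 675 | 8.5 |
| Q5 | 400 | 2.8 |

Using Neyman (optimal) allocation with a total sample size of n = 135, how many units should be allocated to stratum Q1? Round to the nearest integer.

Neyman allocation: n_h = n · N_h S_h / Σ N_i S_i, with n = 135.
  stratum Q1: N_h·S_h = 1100·7.4 = 8140.00
  stratum Q2: N_h·S_h = 925·5.6 = 5180.00
  stratum Q3: N_h·S_h = 1150·20.9 = 24035.00
  stratum Q4: N_h·S_h = 675·8.5 = 5737.50
  stratum Q5: N_h·S_h = 400·2.8 = 1120.00
Σ N_h S_h = 44212.50
n for stratum Q1 = 135·8140.00/44212.50 = 24.855 → 25

25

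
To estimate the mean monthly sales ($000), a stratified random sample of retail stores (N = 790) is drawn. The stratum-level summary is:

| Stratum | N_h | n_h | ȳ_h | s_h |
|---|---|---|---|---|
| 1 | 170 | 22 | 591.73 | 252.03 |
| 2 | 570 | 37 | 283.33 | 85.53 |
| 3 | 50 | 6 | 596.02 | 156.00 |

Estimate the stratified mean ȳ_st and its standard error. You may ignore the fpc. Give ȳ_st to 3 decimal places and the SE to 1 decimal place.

ȳ_st ≈ 369.485, SE ≈ 15.9

ȳ_st = Σ W_h ȳ_h = (170·591.73 + 570·283.33 + 50·596.02)/790 = 369.48506
V̂(ȳ_st) = Σ W_h² s_h²/n_h, with W_h = N_h/N and N = 790:
  stratum 1: (170/790)²·252.03²/22 = 133.698
  stratum 2: (570/790)²·85.53²/37 = 102.927
  stratum 3: (50/790)²·156.00²/6 = 16.2474
V̂(ȳ_st) = 252.873
SE(ȳ_st) = √252.873 = 15.902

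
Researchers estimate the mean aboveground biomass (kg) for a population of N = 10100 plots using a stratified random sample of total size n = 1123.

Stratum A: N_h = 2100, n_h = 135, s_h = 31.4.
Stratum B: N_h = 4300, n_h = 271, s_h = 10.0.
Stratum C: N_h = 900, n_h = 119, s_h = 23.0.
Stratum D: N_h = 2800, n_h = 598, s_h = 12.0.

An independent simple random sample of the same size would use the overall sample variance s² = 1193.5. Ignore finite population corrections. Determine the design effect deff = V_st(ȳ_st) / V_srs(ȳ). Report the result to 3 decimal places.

V̂(ȳ_st) = Σ W_h² s_h²/n_h, with W_h = N_h/N and N = 10100:
  stratum A: (2100/10100)²·31.4²/135 = 0.315734
  stratum B: (4300/10100)²·10.0²/271 = 0.0668844
  stratum C: (900/10100)²·23.0²/119 = 0.0352981
  stratum D: (2800/10100)²·12.0²/598 = 0.0185069
V_st = 0.436423
V_srs = s²/n = 1193.5/1123 = 1.06278
deff = V_st / V_srs = 0.436423/1.06278 = 0.4106

deff ≈ 0.411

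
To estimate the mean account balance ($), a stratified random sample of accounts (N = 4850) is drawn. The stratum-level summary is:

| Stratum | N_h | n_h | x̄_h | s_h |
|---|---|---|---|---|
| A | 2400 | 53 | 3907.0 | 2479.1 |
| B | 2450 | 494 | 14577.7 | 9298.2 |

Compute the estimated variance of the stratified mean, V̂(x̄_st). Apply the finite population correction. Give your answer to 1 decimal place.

V̂(x̄_st) = Σ W_h² (1 − n_h/N_h) s_h²/n_h, with W_h = N_h/N and N = 4850:
  stratum A: (2400/4850)²·(1 − 53/2400)·2479.1²/53 = 27768.5
  stratum B: (2450/4850)²·(1 − 494/2450)·9298.2²/494 = 35655.2
V̂(x̄_st) = 63423.7

V̂(x̄_st) ≈ 63423.7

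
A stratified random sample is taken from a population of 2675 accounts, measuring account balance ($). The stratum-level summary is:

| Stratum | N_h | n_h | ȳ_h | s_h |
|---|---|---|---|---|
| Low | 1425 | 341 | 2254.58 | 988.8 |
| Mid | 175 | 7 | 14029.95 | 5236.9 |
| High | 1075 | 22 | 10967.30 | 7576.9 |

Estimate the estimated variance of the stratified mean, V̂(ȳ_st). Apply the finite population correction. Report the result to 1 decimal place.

V̂(ȳ_st) ≈ 429525.7

V̂(ȳ_st) = Σ W_h² (1 − n_h/N_h) s_h²/n_h, with W_h = N_h/N and N = 2675:
  stratum Low: (1425/2675)²·(1 − 341/1425)·988.8²/341 = 618.955
  stratum Mid: (175/2675)²·(1 − 7/175)·5236.9²/7 = 16097.2
  stratum High: (1075/2675)²·(1 − 22/1075)·7576.9²/22 = 412810
V̂(ȳ_st) = 429526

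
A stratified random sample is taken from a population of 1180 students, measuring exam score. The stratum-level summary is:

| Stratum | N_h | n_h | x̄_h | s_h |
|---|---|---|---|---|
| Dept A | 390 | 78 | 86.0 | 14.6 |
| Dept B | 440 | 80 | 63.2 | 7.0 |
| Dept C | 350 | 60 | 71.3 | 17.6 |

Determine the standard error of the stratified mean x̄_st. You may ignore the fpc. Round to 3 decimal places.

V̂(x̄_st) = Σ W_h² s_h²/n_h, with W_h = N_h/N and N = 1180:
  stratum Dept A: (390/1180)²·14.6²/78 = 0.298522
  stratum Dept B: (440/1180)²·7.0²/80 = 0.0851623
  stratum Dept C: (350/1180)²·17.6²/60 = 0.454199
V̂(x̄_st) = 0.837883
SE(x̄_st) = √0.837883 = 0.91536

SE(x̄_st) ≈ 0.915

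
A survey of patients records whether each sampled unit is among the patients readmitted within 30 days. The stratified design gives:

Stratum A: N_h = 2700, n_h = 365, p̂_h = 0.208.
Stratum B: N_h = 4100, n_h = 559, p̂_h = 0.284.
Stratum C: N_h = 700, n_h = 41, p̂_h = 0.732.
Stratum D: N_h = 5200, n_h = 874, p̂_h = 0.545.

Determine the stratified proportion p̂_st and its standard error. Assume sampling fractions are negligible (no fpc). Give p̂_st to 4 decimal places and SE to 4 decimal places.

p̂_st ≈ 0.3994, SE ≈ 0.0110

N = 12700; stratum weights W_h = N_h/N.
p̂_st = Σ W_h p̂_h = (2700·0.208 + 4100·0.284 + 700·0.732 + 5200·0.545)/12700 = 0.39940
V̂(p̂_st) = Σ W_h² p̂_h(1−p̂_h)/(n_h−1):
  stratum A: (2700/12700)²·0.208·0.792/364 = 2.04554e-05
  stratum B: (4100/12700)²·0.284·0.716/558 = 3.79802e-05
  stratum C: (700/12700)²·0.732·0.268/40 = 1.48996e-05
  stratum D: (5200/12700)²·0.545·0.455/873 = 4.76204e-05
V̂(p̂_st) = 0.000120956; SE = √V̂ = 0.010998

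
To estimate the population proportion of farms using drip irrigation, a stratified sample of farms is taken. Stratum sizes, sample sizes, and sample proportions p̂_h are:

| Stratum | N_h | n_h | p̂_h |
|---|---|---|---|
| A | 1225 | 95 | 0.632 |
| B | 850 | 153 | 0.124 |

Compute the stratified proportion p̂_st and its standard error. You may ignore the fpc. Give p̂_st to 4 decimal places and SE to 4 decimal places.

N = 2075; stratum weights W_h = N_h/N.
p̂_st = Σ W_h p̂_h = (1225·0.632 + 850·0.124)/2075 = 0.42390
V̂(p̂_st) = Σ W_h² p̂_h(1−p̂_h)/(n_h−1):
  stratum A: (1225/2075)²·0.632·0.368/94 = 0.000862329
  stratum B: (850/2075)²·0.124·0.876/152 = 0.000119918
V̂(p̂_st) = 0.000982247; SE = √V̂ = 0.0313408

p̂_st ≈ 0.4239, SE ≈ 0.0313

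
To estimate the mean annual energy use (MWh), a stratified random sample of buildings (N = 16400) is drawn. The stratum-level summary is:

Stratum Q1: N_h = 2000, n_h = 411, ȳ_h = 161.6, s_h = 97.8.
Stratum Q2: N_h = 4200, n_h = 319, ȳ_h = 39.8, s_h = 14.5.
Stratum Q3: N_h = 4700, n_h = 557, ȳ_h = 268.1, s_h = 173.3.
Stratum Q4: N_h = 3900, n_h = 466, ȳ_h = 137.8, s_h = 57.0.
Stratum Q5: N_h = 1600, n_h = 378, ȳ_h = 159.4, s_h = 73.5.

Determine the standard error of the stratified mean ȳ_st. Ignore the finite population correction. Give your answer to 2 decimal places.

V̂(ȳ_st) = Σ W_h² s_h²/n_h, with W_h = N_h/N and N = 16400:
  stratum Q1: (2000/16400)²·97.8²/411 = 0.346105
  stratum Q2: (4200/16400)²·14.5²/319 = 0.0432271
  stratum Q3: (4700/16400)²·173.3²/557 = 4.42843
  stratum Q4: (3900/16400)²·57.0²/466 = 0.394281
  stratum Q5: (1600/16400)²·73.5²/378 = 0.13603
V̂(ȳ_st) = 5.34807
SE(ȳ_st) = √5.34807 = 2.31259

SE(ȳ_st) ≈ 2.31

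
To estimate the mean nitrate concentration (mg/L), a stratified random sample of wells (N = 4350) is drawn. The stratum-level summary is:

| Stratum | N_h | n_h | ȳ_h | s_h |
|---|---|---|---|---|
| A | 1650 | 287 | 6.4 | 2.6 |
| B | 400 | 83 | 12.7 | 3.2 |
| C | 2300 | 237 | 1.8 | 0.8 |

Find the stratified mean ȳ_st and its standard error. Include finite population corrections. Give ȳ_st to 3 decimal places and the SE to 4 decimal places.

ȳ_st = Σ W_h ȳ_h = (1650·6.4 + 400·12.7 + 2300·1.8)/4350 = 4.54713
V̂(ȳ_st) = Σ W_h² (1 − n_h/N_h) s_h²/n_h, with W_h = N_h/N and N = 4350:
  stratum A: (1650/4350)²·(1 − 287/1650)·2.6²/287 = 0.00279941
  stratum B: (400/4350)²·(1 − 83/400)·3.2²/83 = 0.000826728
  stratum C: (2300/4350)²·(1 − 237/2300)·0.8²/237 = 0.000677143
V̂(ȳ_st) = 0.00430328
SE(ȳ_st) = √0.00430328 = 0.0655994

ȳ_st ≈ 4.547, SE ≈ 0.0656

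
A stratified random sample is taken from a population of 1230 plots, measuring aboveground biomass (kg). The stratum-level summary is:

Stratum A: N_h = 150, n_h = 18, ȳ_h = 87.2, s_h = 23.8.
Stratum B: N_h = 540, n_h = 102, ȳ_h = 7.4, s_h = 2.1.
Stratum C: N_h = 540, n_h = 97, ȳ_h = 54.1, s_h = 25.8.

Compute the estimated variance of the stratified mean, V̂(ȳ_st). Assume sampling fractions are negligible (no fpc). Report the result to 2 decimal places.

V̂(ȳ_st) ≈ 1.80

V̂(ȳ_st) = Σ W_h² s_h²/n_h, with W_h = N_h/N and N = 1230:
  stratum A: (150/1230)²·23.8²/18 = 0.468008
  stratum B: (540/1230)²·2.1²/102 = 0.00833328
  stratum C: (540/1230)²·25.8²/97 = 1.32265
V̂(ȳ_st) = 1.79899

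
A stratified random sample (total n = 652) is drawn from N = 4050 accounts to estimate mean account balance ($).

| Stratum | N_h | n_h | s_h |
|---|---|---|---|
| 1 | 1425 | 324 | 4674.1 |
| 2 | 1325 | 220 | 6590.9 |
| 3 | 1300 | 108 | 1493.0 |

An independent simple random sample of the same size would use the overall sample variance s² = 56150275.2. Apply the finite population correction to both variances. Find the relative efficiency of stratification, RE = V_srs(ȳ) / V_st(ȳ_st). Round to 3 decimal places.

RE ≈ 2.776

V̂(ȳ_st) = Σ W_h² (1 − n_h/N_h) s_h²/n_h, with W_h = N_h/N and N = 4050:
  stratum 1: (1425/4050)²·(1 − 324/1425)·4674.1²/324 = 6449.75
  stratum 2: (1325/4050)²·(1 − 220/1325)·6590.9²/220 = 17625.2
  stratum 3: (1300/4050)²·(1 − 108/1300)·1493.0²/108 = 1949.87
V_st = 26024.9
V_srs = (1 − 652/4050)·56150275.2/652 = 72255.8
Relative efficiency = V_srs / V_st = 72255.8/26024.9 = 2.7764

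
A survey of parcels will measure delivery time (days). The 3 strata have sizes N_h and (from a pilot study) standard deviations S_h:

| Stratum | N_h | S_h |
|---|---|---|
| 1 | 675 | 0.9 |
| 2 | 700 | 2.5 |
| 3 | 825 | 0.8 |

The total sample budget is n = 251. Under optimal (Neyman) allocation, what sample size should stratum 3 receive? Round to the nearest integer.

Neyman allocation: n_h = n · N_h S_h / Σ N_i S_i, with n = 251.
  stratum 1: N_h·S_h = 675·0.9 = 607.50
  stratum 2: N_h·S_h = 700·2.5 = 1750.00
  stratum 3: N_h·S_h = 825·0.8 = 660.00
Σ N_h S_h = 3017.50
n for stratum 3 = 251·660.00/3017.50 = 54.900 → 55

55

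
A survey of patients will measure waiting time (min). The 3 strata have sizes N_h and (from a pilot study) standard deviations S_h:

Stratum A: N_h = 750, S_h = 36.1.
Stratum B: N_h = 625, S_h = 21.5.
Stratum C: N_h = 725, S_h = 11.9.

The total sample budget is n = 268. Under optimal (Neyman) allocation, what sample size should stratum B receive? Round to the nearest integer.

Neyman allocation: n_h = n · N_h S_h / Σ N_i S_i, with n = 268.
  stratum A: N_h·S_h = 750·36.1 = 27075.00
  stratum B: N_h·S_h = 625·21.5 = 13437.50
  stratum C: N_h·S_h = 725·11.9 = 8627.50
Σ N_h S_h = 49140.00
n for stratum B = 268·13437.50/49140.00 = 73.286 → 73

73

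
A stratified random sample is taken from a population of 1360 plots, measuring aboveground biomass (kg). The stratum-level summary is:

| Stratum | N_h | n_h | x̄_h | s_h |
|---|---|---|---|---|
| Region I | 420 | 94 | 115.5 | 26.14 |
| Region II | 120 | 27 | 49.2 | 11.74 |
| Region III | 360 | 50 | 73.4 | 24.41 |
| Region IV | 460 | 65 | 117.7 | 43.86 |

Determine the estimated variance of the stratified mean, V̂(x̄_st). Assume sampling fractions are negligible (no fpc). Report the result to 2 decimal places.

V̂(x̄_st) ≈ 4.95

V̂(x̄_st) = Σ W_h² s_h²/n_h, with W_h = N_h/N and N = 1360:
  stratum Region I: (420/1360)²·26.14²/94 = 0.693273
  stratum Region II: (120/1360)²·11.74²/27 = 0.0397427
  stratum Region III: (360/1360)²·24.41²/50 = 0.835012
  stratum Region IV: (460/1360)²·43.86²/65 = 3.3858
V̂(x̄_st) = 4.95383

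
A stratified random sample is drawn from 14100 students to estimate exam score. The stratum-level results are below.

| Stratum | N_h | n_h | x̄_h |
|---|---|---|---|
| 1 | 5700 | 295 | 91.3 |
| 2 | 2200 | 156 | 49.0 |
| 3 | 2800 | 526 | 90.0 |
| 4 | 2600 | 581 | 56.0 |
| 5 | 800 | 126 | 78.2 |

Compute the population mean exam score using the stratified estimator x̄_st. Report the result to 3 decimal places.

x̄_st ≈ 77.189

N = Σ N_h = 14100. Stratum weights W_h = N_h/N.
x̄_st = (5700·91.3 + 2200·49.0 + 2800·90.0 + 2600·56.0 + 800·78.2) / 14100 = 77.18936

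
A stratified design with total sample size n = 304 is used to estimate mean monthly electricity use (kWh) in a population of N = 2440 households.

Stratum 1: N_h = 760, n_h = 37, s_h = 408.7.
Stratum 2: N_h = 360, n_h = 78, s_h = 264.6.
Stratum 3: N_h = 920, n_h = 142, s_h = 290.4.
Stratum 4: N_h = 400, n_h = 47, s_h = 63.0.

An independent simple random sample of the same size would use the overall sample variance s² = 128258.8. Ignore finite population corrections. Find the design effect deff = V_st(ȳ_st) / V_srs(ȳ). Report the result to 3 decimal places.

deff ≈ 1.290

V̂(ȳ_st) = Σ W_h² s_h²/n_h, with W_h = N_h/N and N = 2440:
  stratum 1: (760/2440)²·408.7²/37 = 437.981
  stratum 2: (360/2440)²·264.6²/78 = 19.5394
  stratum 3: (920/2440)²·290.4²/142 = 84.4308
  stratum 4: (400/2440)²·63.0²/47 = 2.26947
V_st = 544.22
V_srs = s²/n = 128258.8/304 = 421.904
deff = V_st / V_srs = 544.22/421.904 = 1.2899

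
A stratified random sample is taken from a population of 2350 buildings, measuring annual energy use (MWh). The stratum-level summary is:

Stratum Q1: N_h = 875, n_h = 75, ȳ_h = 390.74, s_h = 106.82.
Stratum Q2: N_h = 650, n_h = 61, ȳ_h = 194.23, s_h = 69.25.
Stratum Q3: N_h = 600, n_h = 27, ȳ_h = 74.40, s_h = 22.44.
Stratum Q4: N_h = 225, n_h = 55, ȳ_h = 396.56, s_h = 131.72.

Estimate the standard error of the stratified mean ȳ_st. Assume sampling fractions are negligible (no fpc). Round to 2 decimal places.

SE(ȳ_st) ≈ 5.59

V̂(ȳ_st) = Σ W_h² s_h²/n_h, with W_h = N_h/N and N = 2350:
  stratum Q1: (875/2350)²·106.82²/75 = 21.0923
  stratum Q2: (650/2350)²·69.25²/61 = 6.01452
  stratum Q3: (600/2350)²·22.44²/27 = 1.21576
  stratum Q4: (225/2350)²·131.72²/55 = 2.89181
V̂(ȳ_st) = 31.2144
SE(ȳ_st) = √31.2144 = 5.58699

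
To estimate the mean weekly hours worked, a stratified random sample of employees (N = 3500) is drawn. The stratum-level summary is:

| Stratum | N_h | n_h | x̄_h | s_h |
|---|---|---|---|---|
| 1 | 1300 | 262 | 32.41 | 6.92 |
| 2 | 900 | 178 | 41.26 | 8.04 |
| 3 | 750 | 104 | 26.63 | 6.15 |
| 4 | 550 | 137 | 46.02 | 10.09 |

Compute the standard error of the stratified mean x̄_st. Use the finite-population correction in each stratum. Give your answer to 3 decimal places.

SE(x̄_st) ≈ 0.260

V̂(x̄_st) = Σ W_h² (1 − n_h/N_h) s_h²/n_h, with W_h = N_h/N and N = 3500:
  stratum 1: (1300/3500)²·(1 − 262/1300)·6.92²/262 = 0.0201333
  stratum 2: (900/3500)²·(1 − 178/900)·8.04²/178 = 0.0192635
  stratum 3: (750/3500)²·(1 − 104/750)·6.15²/104 = 0.0143838
  stratum 4: (550/3500)²·(1 − 137/550)·10.09²/137 = 0.0137797
V̂(x̄_st) = 0.0675603
SE(x̄_st) = √0.0675603 = 0.259924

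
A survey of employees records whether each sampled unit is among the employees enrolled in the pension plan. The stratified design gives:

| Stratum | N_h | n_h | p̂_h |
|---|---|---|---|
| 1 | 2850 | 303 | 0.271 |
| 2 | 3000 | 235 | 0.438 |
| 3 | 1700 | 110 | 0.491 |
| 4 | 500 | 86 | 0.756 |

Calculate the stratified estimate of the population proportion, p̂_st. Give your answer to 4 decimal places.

p̂_st ≈ 0.4098

N = 8050; stratum weights W_h = N_h/N.
p̂_st = Σ W_h p̂_h = (2850·0.271 + 3000·0.438 + 1700·0.491 + 500·0.756)/8050 = 0.40982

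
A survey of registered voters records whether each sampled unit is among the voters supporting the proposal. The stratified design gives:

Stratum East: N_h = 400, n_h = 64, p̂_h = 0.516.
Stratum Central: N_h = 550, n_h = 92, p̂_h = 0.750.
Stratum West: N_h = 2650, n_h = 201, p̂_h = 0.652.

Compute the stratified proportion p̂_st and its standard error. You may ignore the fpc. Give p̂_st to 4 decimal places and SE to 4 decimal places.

N = 3600; stratum weights W_h = N_h/N.
p̂_st = Σ W_h p̂_h = (400·0.516 + 550·0.750 + 2650·0.652)/3600 = 0.65186
V̂(p̂_st) = Σ W_h² p̂_h(1−p̂_h)/(n_h−1):
  stratum East: (400/3600)²·0.516·0.484/63 = 4.89406e-05
  stratum Central: (550/3600)²·0.750·0.250/91 = 4.80928e-05
  stratum West: (2650/3600)²·0.652·0.348/200 = 0.000614729
V̂(p̂_st) = 0.000711762; SE = √V̂ = 0.0266789

p̂_st ≈ 0.6519, SE ≈ 0.0267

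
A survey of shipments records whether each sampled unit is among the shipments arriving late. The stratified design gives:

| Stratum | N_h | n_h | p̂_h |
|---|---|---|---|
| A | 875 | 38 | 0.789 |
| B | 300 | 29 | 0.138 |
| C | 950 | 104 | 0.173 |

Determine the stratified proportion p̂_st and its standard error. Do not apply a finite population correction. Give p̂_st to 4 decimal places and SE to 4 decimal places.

p̂_st ≈ 0.4217, SE ≈ 0.0335

N = 2125; stratum weights W_h = N_h/N.
p̂_st = Σ W_h p̂_h = (875·0.789 + 300·0.138 + 950·0.173)/2125 = 0.42171
V̂(p̂_st) = Σ W_h² p̂_h(1−p̂_h)/(n_h−1):
  stratum A: (875/2125)²·0.789·0.211/37 = 0.00076288
  stratum B: (300/2125)²·0.138·0.862/28 = 8.46746e-05
  stratum C: (950/2125)²·0.173·0.827/103 = 0.000277616
V̂(p̂_st) = 0.00112517; SE = √V̂ = 0.0335435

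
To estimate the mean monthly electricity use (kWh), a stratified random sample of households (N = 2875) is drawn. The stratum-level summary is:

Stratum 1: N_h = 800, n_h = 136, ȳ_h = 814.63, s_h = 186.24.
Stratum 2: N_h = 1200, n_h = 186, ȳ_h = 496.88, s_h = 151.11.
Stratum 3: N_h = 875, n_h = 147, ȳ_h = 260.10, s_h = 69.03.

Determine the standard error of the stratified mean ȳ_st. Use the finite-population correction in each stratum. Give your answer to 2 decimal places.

V̂(ȳ_st) = Σ W_h² (1 − n_h/N_h) s_h²/n_h, with W_h = N_h/N and N = 2875:
  stratum 1: (800/2875)²·(1 − 136/800)·186.24²/136 = 16.3904
  stratum 2: (1200/2875)²·(1 − 186/1200)·151.11²/186 = 18.0724
  stratum 3: (875/2875)²·(1 − 147/875)·69.03²/147 = 2.49817
V̂(ȳ_st) = 36.961
SE(ȳ_st) = √36.961 = 6.07956

SE(ȳ_st) ≈ 6.08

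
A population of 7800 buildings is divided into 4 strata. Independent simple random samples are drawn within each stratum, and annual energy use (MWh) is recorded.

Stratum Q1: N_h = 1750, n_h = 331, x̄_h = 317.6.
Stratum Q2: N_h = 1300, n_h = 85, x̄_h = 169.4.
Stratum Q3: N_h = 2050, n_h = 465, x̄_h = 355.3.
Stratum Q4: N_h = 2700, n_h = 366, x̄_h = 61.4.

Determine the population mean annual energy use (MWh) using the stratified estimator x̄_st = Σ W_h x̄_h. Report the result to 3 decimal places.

x̄_st ≈ 214.124

N = Σ N_h = 7800. Stratum weights W_h = N_h/N.
x̄_st = (1750·317.6 + 1300·169.4 + 2050·355.3 + 2700·61.4) / 7800 = 214.12372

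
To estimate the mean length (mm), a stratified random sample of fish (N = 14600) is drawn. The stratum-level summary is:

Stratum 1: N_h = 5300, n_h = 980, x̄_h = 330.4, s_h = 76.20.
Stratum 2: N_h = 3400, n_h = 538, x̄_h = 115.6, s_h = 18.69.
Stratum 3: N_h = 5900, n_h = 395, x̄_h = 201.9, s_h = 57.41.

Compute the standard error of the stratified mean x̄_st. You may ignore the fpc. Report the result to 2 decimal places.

SE(x̄_st) ≈ 1.48

V̂(x̄_st) = Σ W_h² s_h²/n_h, with W_h = N_h/N and N = 14600:
  stratum 1: (5300/14600)²·76.20²/980 = 0.780782
  stratum 2: (3400/14600)²·18.69²/538 = 0.0352118
  stratum 3: (5900/14600)²·57.41²/395 = 1.36262
V̂(x̄_st) = 2.17862
SE(x̄_st) = √2.17862 = 1.47601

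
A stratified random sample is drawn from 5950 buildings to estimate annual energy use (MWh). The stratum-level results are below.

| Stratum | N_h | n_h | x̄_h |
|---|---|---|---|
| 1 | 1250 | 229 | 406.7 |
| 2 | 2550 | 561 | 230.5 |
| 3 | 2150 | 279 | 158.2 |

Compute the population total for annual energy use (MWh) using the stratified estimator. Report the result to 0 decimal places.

τ̂_st ≈ 1436280

τ̂_st = Σ N_h x̄_h = 1250·406.7 + 2550·230.5 + 2150·158.2 = 1436280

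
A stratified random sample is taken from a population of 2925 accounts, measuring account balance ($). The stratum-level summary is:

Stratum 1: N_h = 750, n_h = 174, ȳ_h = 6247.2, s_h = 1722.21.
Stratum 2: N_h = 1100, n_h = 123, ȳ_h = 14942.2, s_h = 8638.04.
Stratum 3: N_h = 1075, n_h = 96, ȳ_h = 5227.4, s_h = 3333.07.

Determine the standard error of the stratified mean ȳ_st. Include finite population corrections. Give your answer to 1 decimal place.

V̂(ȳ_st) = Σ W_h² (1 − n_h/N_h) s_h²/n_h, with W_h = N_h/N and N = 2925:
  stratum 1: (750/2925)²·(1 − 174/750)·1722.21²/174 = 860.706
  stratum 2: (1100/2925)²·(1 − 123/1100)·8638.04²/123 = 76201
  stratum 3: (1075/2925)²·(1 − 96/1075)·3333.07²/96 = 14235
V̂(ȳ_st) = 91296.7
SE(ȳ_st) = √91296.7 = 302.153

SE(ȳ_st) ≈ 302.2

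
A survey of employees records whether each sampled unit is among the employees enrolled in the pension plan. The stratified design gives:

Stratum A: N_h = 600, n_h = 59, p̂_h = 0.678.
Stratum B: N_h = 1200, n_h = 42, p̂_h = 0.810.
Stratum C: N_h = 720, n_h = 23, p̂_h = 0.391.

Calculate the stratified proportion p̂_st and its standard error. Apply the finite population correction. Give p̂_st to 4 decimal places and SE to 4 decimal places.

p̂_st ≈ 0.6589, SE ≈ 0.0432

N = 2520; stratum weights W_h = N_h/N.
p̂_st = Σ W_h p̂_h = (600·0.678 + 1200·0.810 + 720·0.391)/2520 = 0.65886
V̂(p̂_st) = Σ W_h² (1 − n_h/N_h) p̂_h(1−p̂_h)/(n_h−1):
  stratum A: (600/2520)²·(1 − 59/600)·0.678·0.322/58 = 0.0001924
  stratum B: (1200/2520)²·(1 − 42/1200)·0.810·0.190/41 = 0.000821379
  stratum C: (720/2520)²·(1 − 23/720)·0.391·0.609/22 = 0.000855334
V̂(p̂_st) = 0.00186911; SE = √V̂ = 0.0432332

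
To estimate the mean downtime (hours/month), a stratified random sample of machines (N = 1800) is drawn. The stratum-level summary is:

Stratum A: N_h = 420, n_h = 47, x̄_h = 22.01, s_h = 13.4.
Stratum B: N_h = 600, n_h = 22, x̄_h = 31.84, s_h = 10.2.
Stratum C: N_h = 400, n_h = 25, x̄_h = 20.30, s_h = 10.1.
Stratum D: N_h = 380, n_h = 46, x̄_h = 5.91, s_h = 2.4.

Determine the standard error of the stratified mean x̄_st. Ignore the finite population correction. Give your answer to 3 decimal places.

V̂(x̄_st) = Σ W_h² s_h²/n_h, with W_h = N_h/N and N = 1800:
  stratum A: (420/1800)²·13.4²/47 = 0.208001
  stratum B: (600/1800)²·10.2²/22 = 0.525455
  stratum C: (400/1800)²·10.1²/25 = 0.201501
  stratum D: (380/1800)²·2.4²/46 = 0.00558068
V̂(x̄_st) = 0.940537
SE(x̄_st) = √0.940537 = 0.969813

SE(x̄_st) ≈ 0.970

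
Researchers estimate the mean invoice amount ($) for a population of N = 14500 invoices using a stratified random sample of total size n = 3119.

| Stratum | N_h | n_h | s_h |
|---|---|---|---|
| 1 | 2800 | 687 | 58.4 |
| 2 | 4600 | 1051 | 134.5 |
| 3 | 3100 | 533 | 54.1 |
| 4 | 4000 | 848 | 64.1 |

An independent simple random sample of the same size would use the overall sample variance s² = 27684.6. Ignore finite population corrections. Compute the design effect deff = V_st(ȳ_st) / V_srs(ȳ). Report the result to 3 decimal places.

deff ≈ 0.286

V̂(ȳ_st) = Σ W_h² s_h²/n_h, with W_h = N_h/N and N = 14500:
  stratum 1: (2800/14500)²·58.4²/687 = 0.185118
  stratum 2: (4600/14500)²·134.5²/1051 = 1.73229
  stratum 3: (3100/14500)²·54.1²/533 = 0.250989
  stratum 4: (4000/14500)²·64.1²/848 = 0.368726
V_st = 2.53713
V_srs = s²/n = 27684.6/3119 = 8.87611
deff = V_st / V_srs = 2.53713/8.87611 = 0.2858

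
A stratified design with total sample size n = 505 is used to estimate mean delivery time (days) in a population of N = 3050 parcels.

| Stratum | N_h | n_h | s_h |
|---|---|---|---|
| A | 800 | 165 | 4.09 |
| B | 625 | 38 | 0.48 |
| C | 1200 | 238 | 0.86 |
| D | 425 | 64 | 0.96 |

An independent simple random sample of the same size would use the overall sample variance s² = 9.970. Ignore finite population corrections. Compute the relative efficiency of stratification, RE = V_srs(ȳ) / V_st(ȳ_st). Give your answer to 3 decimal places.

RE ≈ 2.471

V̂(ȳ_st) = Σ W_h² s_h²/n_h, with W_h = N_h/N and N = 3050:
  stratum A: (800/3050)²·4.09²/165 = 0.00697498
  stratum B: (625/3050)²·0.48²/38 = 0.0002546
  stratum C: (1200/3050)²·0.86²/238 = 0.000481042
  stratum D: (425/3050)²·0.96²/64 = 0.000279602
V_st = 0.00799022
V_srs = s²/n = 9.970/505 = 0.0197426
Relative efficiency = V_srs / V_st = 0.0197426/0.00799022 = 2.4708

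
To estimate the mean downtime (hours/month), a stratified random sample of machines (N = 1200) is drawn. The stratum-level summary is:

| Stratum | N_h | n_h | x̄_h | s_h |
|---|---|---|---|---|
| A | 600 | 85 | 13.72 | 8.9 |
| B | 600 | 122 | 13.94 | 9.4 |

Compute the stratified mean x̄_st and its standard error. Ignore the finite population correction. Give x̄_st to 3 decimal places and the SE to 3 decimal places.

x̄_st = Σ W_h x̄_h = (600·13.72 + 600·13.94)/1200 = 13.83000
V̂(x̄_st) = Σ W_h² s_h²/n_h, with W_h = N_h/N and N = 1200:
  stratum A: (600/1200)²·8.9²/85 = 0.232971
  stratum B: (600/1200)²·9.4²/122 = 0.181066
V̂(x̄_st) = 0.414036
SE(x̄_st) = √0.414036 = 0.643456

x̄_st ≈ 13.830, SE ≈ 0.643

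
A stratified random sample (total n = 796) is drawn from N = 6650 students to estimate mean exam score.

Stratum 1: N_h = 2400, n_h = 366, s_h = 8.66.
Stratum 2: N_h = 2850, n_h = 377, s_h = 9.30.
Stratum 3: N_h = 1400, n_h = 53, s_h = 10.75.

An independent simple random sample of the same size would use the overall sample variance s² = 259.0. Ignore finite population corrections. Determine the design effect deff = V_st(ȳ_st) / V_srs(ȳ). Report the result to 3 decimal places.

V̂(ȳ_st) = Σ W_h² s_h²/n_h, with W_h = N_h/N and N = 6650:
  stratum 1: (2400/6650)²·8.66²/366 = 0.0266891
  stratum 2: (2850/6650)²·9.30²/377 = 0.0421377
  stratum 3: (1400/6650)²·10.75²/53 = 0.0966393
V_st = 0.165466
V_srs = s²/n = 259.0/796 = 0.325377
deff = V_st / V_srs = 0.165466/0.325377 = 0.5085

deff ≈ 0.509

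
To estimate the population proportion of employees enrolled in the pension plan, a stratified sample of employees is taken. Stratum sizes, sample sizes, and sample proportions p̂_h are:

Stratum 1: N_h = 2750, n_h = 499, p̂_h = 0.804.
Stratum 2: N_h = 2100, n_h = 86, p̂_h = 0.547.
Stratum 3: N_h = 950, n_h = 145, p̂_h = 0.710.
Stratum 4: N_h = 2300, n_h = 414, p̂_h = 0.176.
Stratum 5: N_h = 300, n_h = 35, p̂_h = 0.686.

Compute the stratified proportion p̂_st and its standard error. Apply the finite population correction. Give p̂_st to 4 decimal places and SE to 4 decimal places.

N = 8400; stratum weights W_h = N_h/N.
p̂_st = Σ W_h p̂_h = (2750·0.804 + 2100·0.547 + 950·0.710 + 2300·0.176 + 300·0.686)/8400 = 0.55295
V̂(p̂_st) = Σ W_h² (1 − n_h/N_h) p̂_h(1−p̂_h)/(n_h−1):
  stratum 1: (2750/8400)²·(1 − 499/2750)·0.804·0.196/498 = 2.77608e-05
  stratum 2: (2100/8400)²·(1 − 86/2100)·0.547·0.453/85 = 0.000174738
  stratum 3: (950/8400)²·(1 − 145/950)·0.710·0.290/144 = 1.54973e-05
  stratum 4: (2300/8400)²·(1 − 414/2300)·0.176·0.824/413 = 2.15874e-05
  stratum 5: (300/8400)²·(1 − 35/300)·0.686·0.314/34 = 7.13811e-06
V̂(p̂_st) = 0.000246721; SE = √V̂ = 0.0157074

p̂_st ≈ 0.5530, SE ≈ 0.0157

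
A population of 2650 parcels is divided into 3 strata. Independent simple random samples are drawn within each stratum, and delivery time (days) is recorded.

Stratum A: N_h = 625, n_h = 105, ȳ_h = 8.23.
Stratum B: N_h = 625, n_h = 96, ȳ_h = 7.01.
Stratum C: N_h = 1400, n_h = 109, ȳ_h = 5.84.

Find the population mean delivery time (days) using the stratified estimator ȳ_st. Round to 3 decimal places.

ȳ_st ≈ 6.680

N = Σ N_h = 2650. Stratum weights W_h = N_h/N.
ȳ_st = (625·8.23 + 625·7.01 + 1400·5.84) / 2650 = 6.67962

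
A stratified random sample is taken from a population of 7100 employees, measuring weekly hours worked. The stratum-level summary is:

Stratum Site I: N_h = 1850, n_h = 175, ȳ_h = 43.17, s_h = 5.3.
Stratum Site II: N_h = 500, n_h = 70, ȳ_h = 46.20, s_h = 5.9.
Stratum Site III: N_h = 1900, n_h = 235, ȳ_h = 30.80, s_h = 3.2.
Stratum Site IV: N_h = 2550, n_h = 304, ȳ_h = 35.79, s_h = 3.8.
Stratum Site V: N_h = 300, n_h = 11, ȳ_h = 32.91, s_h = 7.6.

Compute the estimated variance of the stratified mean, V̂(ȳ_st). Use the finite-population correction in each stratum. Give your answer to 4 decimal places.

V̂(ȳ_st) = Σ W_h² (1 − n_h/N_h) s_h²/n_h, with W_h = N_h/N and N = 7100:
  stratum Site I: (1850/7100)²·(1 − 175/1850)·5.3²/175 = 0.00986696
  stratum Site II: (500/7100)²·(1 − 70/500)·5.9²/70 = 0.00212094
  stratum Site III: (1900/7100)²·(1 − 235/1900)·3.2²/235 = 0.00273453
  stratum Site IV: (2550/7100)²·(1 − 304/2550)·3.8²/304 = 0.00539668
  stratum Site V: (300/7100)²·(1 − 11/300)·7.6²/11 = 0.00903102
V̂(ȳ_st) = 0.0291501

V̂(ȳ_st) ≈ 0.0292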